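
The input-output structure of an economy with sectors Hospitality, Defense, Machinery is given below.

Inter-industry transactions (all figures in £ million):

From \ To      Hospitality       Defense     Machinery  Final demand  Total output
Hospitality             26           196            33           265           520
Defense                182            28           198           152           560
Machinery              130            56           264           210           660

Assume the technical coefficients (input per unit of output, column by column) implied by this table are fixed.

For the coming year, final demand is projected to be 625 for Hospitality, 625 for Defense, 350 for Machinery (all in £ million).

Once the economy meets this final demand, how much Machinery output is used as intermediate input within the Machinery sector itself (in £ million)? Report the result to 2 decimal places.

z_33 = 557.90

Technical coefficients a_ij = z_ij / X_j:
  a_11 = 26/520 = 0.05, a_21 = 182/520 = 0.35, a_31 = 130/520 = 0.25
  a_12 = 196/560 = 0.35, a_22 = 28/560 = 0.05, a_32 = 56/560 = 0.10
  a_13 = 33/660 = 0.05, a_23 = 198/660 = 0.30, a_33 = 264/660 = 0.40
I − A =
  [   0.95    -0.35    -0.05]
  [  -0.35     0.95    -0.30]
  [  -0.25    -0.10     0.60]
Cofactors of I−A, C_ij = (−1)^(i+j)·(minor ij) (rows/columns in the sector order above):
  C_11 = (0.95)(0.60) − (-0.30)(-0.10) = 0.5400
  C_12 = −[(-0.35)(0.60) − (-0.30)(-0.25)] = 0.2850
  C_13 = (-0.35)(-0.10) − (0.95)(-0.25) = 0.2725
  C_21 = −[(-0.35)(0.60) − (-0.05)(-0.10)] = 0.2150
  C_22 = (0.95)(0.60) − (-0.05)(-0.25) = 0.5575
  C_23 = −[(0.95)(-0.10) − (-0.35)(-0.25)] = 0.1825
  C_31 = (-0.35)(-0.30) − (-0.05)(0.95) = 0.1525
  C_32 = −[(0.95)(-0.30) − (-0.05)(-0.35)] = 0.3025
  C_33 = (0.95)(0.95) − (-0.35)(-0.35) = 0.7800
det(I−A) = Σ_j (I−A)_1j·C_1j = (0.95)(0.5400) + (-0.35)(0.2850) + (-0.05)(0.2725) = 0.399625
adj(I−A) = Cᵀ =
  [ 0.5400   0.2150   0.1525]
  [ 0.2850   0.5575   0.3025]
  [ 0.2725   0.1825   0.7800]
(I − A)⁻¹ = adj(I−A) / det(I−A) ≈
  [   1.3513     0.5380     0.3816]
  [   0.7132     1.3951     0.7570]
  [   0.6819     0.4567     1.9518]
First solve x = (I − A)⁻¹ d = adj(I−A)·d / det(I−A); in particular x_3 = (0.2725·625 + 0.1825·625 + 0.7800·350) / 0.399625 = 557.375 / 0.399625 ≈ 1394.7451.
Intermediate flow from 3 to 3: z_33 = a_33 · x_3 = 0.40 × 557.375 / 0.399625 = 222.95 / 0.399625 ≈ 557.90.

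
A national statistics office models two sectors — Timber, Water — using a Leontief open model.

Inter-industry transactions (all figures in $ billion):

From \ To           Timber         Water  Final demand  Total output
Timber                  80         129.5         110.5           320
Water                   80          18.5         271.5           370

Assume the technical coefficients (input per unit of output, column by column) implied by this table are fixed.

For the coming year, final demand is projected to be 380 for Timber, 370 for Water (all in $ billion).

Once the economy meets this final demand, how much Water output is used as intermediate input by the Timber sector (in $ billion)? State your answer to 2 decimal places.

z_WT = 196.20

Technical coefficients a_ij = z_ij / X_j:
  a_TT = 80/320 = 0.25, a_WT = 80/320 = 0.25
  a_TW = 129.5/370 = 0.35, a_WW = 18.5/370 = 0.05
I − A =
  [   0.75    -0.35]
  [  -0.25     0.95]
det(I−A) = (0.75)(0.95) − (-0.35)(-0.25) = 0.6250
adj(I−A) = [[0.95, 0.35], [0.25, 0.75]]
(I − A)⁻¹ = adj(I−A) / det(I−A) ≈
  [   1.5200     0.5600]
  [   0.4000     1.2000]
First solve x = (I − A)⁻¹ d = adj(I−A)·d / det(I−A); in particular x_T = (0.95·380 + 0.35·370) / 0.6250 = 490.50 / 0.6250 = 784.8000.
Intermediate flow from W to T: z_WT = a_WT · x_T = 0.25 × 490.50 / 0.6250 = 122.625 / 0.6250 = 196.20.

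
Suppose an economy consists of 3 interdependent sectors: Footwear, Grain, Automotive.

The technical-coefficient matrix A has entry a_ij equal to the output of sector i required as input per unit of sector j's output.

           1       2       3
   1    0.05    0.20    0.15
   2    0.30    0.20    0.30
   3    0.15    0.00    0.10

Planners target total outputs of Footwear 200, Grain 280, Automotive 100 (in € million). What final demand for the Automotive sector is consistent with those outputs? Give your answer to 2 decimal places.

I − A =
  [   0.95    -0.20    -0.15]
  [  -0.30     0.80    -0.30]
  [  -0.15     0.00     0.90]
d = (I − A) x:
  d_1 = (+0.95)·200 + (-0.20)·280 + (-0.15)·100 = 119.00
  d_2 = (-0.30)·200 + (+0.80)·280 + (-0.30)·100 = 134.00
  d_3 = (-0.15)·200 + (+0.00)·280 + (+0.90)·100 = 60.00

d_3 = 60.00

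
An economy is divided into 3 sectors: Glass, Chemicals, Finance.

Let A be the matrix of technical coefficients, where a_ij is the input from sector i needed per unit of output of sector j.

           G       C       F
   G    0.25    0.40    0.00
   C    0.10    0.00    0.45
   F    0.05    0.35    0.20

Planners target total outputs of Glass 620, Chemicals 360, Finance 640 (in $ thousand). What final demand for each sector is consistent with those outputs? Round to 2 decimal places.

d_G = 321.00, d_C = 10.00, d_F = 355.00

I − A =
  [   0.75    -0.40     0.00]
  [  -0.10     1.00    -0.45]
  [  -0.05    -0.35     0.80]
d = (I − A) x:
  d_G = (+0.75)·620 + (-0.40)·360 + (+0.00)·640 = 321.00
  d_C = (-0.10)·620 + (+1.00)·360 + (-0.45)·640 = 10.00
  d_F = (-0.05)·620 + (-0.35)·360 + (+0.80)·640 = 355.00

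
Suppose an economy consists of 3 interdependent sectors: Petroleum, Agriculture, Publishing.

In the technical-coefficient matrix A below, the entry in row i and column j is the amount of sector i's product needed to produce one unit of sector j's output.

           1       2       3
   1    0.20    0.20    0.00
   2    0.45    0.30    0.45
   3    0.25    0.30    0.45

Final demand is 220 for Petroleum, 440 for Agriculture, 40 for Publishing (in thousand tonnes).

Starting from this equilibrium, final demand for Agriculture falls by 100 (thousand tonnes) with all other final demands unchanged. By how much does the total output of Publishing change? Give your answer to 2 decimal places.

Δx_3 = -226.56

I − A =
  [   0.80    -0.20     0.00]
  [  -0.45     0.70    -0.45]
  [  -0.25    -0.30     0.55]
Cofactors of I−A, C_ij = (−1)^(i+j)·(minor ij) (rows/columns in the sector order above):
  C_11 = (0.70)(0.55) − (-0.45)(-0.30) = 0.2500
  C_12 = −[(-0.45)(0.55) − (-0.45)(-0.25)] = 0.3600
  C_13 = (-0.45)(-0.30) − (0.70)(-0.25) = 0.3100
  C_21 = −[(-0.20)(0.55) − (0.00)(-0.30)] = 0.1100
  C_22 = (0.80)(0.55) − (0.00)(-0.25) = 0.4400
  C_23 = −[(0.80)(-0.30) − (-0.20)(-0.25)] = 0.2900
  C_31 = (-0.20)(-0.45) − (0.00)(0.70) = 0.0900
  C_32 = −[(0.80)(-0.45) − (0.00)(-0.45)] = 0.3600
  C_33 = (0.80)(0.70) − (-0.20)(-0.45) = 0.4700
det(I−A) = Σ_j (I−A)_1j·C_1j = (0.80)(0.2500) + (-0.20)(0.3600) + (0.00)(0.3100) = 0.1280
adj(I−A) = Cᵀ =
  [ 0.2500   0.1100   0.0900]
  [ 0.3600   0.4400   0.3600]
  [ 0.3100   0.2900   0.4700]
(I − A)⁻¹ = adj(I−A) / det(I−A) ≈
  [   1.9531     0.8594     0.7031]
  [   2.8125     3.4375     2.8125]
  [   2.4219     2.2656     3.6719]
Δx = (I − A)⁻¹ Δd with Δd having -100 in the Agriculture component and 0 elsewhere.
So Δx_3 = L_32 · (-100), where L_32 = adj(I−A)_32 / det(I−A) = 0.2900 / 0.1280.
Δx_3 = 0.2900 × (-100) / 0.1280 = -29.00 / 0.1280 ≈ -226.56.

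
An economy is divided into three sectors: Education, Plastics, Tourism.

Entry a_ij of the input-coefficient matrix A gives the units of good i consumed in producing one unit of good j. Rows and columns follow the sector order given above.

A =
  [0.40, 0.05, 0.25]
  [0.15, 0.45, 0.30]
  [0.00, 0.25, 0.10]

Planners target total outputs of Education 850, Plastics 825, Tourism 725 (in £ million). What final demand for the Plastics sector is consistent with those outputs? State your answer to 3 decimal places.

I − A =
  [   0.60    -0.05    -0.25]
  [  -0.15     0.55    -0.30]
  [   0.00    -0.25     0.90]
d = (I − A) x:
  d_E = (+0.60)·850 + (-0.05)·825 + (-0.25)·725 = 287.500
  d_P = (-0.15)·850 + (+0.55)·825 + (-0.30)·725 = 108.750
  d_T = (+0.00)·850 + (-0.25)·825 + (+0.90)·725 = 446.250

d_P = 108.750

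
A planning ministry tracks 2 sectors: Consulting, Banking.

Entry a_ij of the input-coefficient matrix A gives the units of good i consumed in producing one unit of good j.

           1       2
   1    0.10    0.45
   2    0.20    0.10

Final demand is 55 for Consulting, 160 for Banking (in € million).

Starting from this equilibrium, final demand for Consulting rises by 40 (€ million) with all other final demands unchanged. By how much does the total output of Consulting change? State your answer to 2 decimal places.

Δx_1 = 50.00

I − A =
  [   0.90    -0.45]
  [  -0.20     0.90]
det(I−A) = (0.90)(0.90) − (-0.45)(-0.20) = 0.7200
adj(I−A) = [[0.90, 0.45], [0.20, 0.90]]
(I − A)⁻¹ = adj(I−A) / det(I−A) ≈
  [   1.2500     0.6250]
  [   0.2778     1.2500]
Δx = (I − A)⁻¹ Δd with Δd having +40 in the Consulting component and 0 elsewhere.
So Δx_1 = L_11 · (+40), where L_11 = adj(I−A)_11 / det(I−A) = 0.90 / 0.7200.
Δx_1 = 0.90 × (+40) / 0.7200 = 36.00 / 0.7200 = 50.00.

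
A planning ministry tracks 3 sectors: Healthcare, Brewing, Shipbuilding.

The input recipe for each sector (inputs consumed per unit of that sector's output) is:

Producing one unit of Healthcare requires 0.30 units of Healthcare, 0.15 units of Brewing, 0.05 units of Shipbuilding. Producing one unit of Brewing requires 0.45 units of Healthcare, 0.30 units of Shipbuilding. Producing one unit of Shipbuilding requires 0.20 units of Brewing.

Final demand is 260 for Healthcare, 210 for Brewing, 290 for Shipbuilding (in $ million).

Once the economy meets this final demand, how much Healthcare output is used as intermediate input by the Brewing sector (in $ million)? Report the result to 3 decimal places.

z_12 = 176.007

I − A =
  [   0.70    -0.45     0.00]
  [  -0.15     1.00    -0.20]
  [  -0.05    -0.30     1.00]
Cofactors of I−A, C_ij = (−1)^(i+j)·(minor ij) (rows/columns in the sector order above):
  C_11 = (1.00)(1.00) − (-0.20)(-0.30) = 0.9400
  C_12 = −[(-0.15)(1.00) − (-0.20)(-0.05)] = 0.1600
  C_13 = (-0.15)(-0.30) − (1.00)(-0.05) = 0.0950
  C_21 = −[(-0.45)(1.00) − (0.00)(-0.30)] = 0.4500
  C_22 = (0.70)(1.00) − (0.00)(-0.05) = 0.7000
  C_23 = −[(0.70)(-0.30) − (-0.45)(-0.05)] = 0.2325
  C_31 = (-0.45)(-0.20) − (0.00)(1.00) = 0.0900
  C_32 = −[(0.70)(-0.20) − (0.00)(-0.15)] = 0.1400
  C_33 = (0.70)(1.00) − (-0.45)(-0.15) = 0.6325
det(I−A) = Σ_j (I−A)_1j·C_1j = (0.70)(0.9400) + (-0.45)(0.1600) + (0.00)(0.0950) = 0.5860
adj(I−A) = Cᵀ =
  [ 0.9400   0.4500   0.0900]
  [ 0.1600   0.7000   0.1400]
  [ 0.0950   0.2325   0.6325]
(I − A)⁻¹ = adj(I−A) / det(I−A) ≈
  [   1.6041     0.7679     0.1536]
  [   0.2730     1.1945     0.2389]
  [   0.1621     0.3968     1.0794]
First solve x = (I − A)⁻¹ d = adj(I−A)·d / det(I−A); in particular x_2 = (0.1600·260 + 0.7000·210 + 0.1400·290) / 0.5860 = 229.20 / 0.5860 ≈ 391.12628.
Intermediate flow from 1 to 2: z_12 = a_12 · x_2 = 0.45 × 229.20 / 0.5860 = 103.14 / 0.5860 ≈ 176.007.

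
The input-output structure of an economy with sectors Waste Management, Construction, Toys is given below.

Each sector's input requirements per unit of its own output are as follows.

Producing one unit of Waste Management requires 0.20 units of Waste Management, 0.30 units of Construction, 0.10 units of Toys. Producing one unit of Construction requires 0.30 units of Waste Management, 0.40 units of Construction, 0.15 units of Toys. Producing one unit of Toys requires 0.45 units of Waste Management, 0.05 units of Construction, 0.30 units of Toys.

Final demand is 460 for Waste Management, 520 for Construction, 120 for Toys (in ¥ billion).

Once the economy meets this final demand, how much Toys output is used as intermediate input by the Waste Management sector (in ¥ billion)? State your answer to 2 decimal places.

I − A =
  [   0.80    -0.30    -0.45]
  [  -0.30     0.60    -0.05]
  [  -0.10    -0.15     0.70]
Cofactors of I−A, C_ij = (−1)^(i+j)·(minor ij) (rows/columns in the sector order above):
  C_11 = (0.60)(0.70) − (-0.05)(-0.15) = 0.4125
  C_12 = −[(-0.30)(0.70) − (-0.05)(-0.10)] = 0.2150
  C_13 = (-0.30)(-0.15) − (0.60)(-0.10) = 0.1050
  C_21 = −[(-0.30)(0.70) − (-0.45)(-0.15)] = 0.2775
  C_22 = (0.80)(0.70) − (-0.45)(-0.10) = 0.5150
  C_23 = −[(0.80)(-0.15) − (-0.30)(-0.10)] = 0.1500
  C_31 = (-0.30)(-0.05) − (-0.45)(0.60) = 0.2850
  C_32 = −[(0.80)(-0.05) − (-0.45)(-0.30)] = 0.1750
  C_33 = (0.80)(0.60) − (-0.30)(-0.30) = 0.3900
det(I−A) = Σ_j (I−A)_1j·C_1j = (0.80)(0.4125) + (-0.30)(0.2150) + (-0.45)(0.1050) = 0.21825
adj(I−A) = Cᵀ =
  [ 0.4125   0.2775   0.2850]
  [ 0.2150   0.5150   0.1750]
  [ 0.1050   0.1500   0.3900]
(I − A)⁻¹ = adj(I−A) / det(I−A) ≈
  [   1.8900     1.2715     1.3058]
  [   0.9851     2.3597     0.8018]
  [   0.4811     0.6873     1.7869]
First solve x = (I − A)⁻¹ d = adj(I−A)·d / det(I−A); in particular x_1 = (0.4125·460 + 0.2775·520 + 0.2850·120) / 0.21825 = 368.25 / 0.21825 ≈ 1687.2852.
Intermediate flow from 3 to 1: z_31 = a_31 · x_1 = 0.10 × 368.25 / 0.21825 = 36.825 / 0.21825 ≈ 168.73.

z_31 = 168.73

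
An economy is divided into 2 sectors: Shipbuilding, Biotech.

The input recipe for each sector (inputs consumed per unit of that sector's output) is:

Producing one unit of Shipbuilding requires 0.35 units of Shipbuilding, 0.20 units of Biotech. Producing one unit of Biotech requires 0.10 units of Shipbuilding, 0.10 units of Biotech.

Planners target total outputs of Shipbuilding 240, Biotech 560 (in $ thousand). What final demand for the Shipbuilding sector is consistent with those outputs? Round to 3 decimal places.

d_S = 100.000

I − A =
  [   0.65    -0.10]
  [  -0.20     0.90]
d = (I − A) x:
  d_S = (+0.65)·240 + (-0.10)·560 = 100.000
  d_B = (-0.20)·240 + (+0.90)·560 = 456.000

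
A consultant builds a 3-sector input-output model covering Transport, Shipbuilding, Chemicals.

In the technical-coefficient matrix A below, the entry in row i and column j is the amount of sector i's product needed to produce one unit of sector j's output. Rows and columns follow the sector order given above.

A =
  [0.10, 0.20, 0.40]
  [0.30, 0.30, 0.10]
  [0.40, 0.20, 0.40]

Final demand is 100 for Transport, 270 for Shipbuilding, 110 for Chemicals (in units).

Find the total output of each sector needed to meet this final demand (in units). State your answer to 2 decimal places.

x_1 = 705.56, x_2 = 820.56, x_3 = 927.22

I − A =
  [   0.90    -0.20    -0.40]
  [  -0.30     0.70    -0.10]
  [  -0.40    -0.20     0.60]
Cofactors of I−A, C_ij = (−1)^(i+j)·(minor ij) (rows/columns in the sector order above):
  C_11 = (0.70)(0.60) − (-0.10)(-0.20) = 0.4000
  C_12 = −[(-0.30)(0.60) − (-0.10)(-0.40)] = 0.2200
  C_13 = (-0.30)(-0.20) − (0.70)(-0.40) = 0.3400
  C_21 = −[(-0.20)(0.60) − (-0.40)(-0.20)] = 0.2000
  C_22 = (0.90)(0.60) − (-0.40)(-0.40) = 0.3800
  C_23 = −[(0.90)(-0.20) − (-0.20)(-0.40)] = 0.2600
  C_31 = (-0.20)(-0.10) − (-0.40)(0.70) = 0.3000
  C_32 = −[(0.90)(-0.10) − (-0.40)(-0.30)] = 0.2100
  C_33 = (0.90)(0.70) − (-0.20)(-0.30) = 0.5700
det(I−A) = Σ_j (I−A)_1j·C_1j = (0.90)(0.4000) + (-0.20)(0.2200) + (-0.40)(0.3400) = 0.1800
adj(I−A) = Cᵀ =
  [ 0.4000   0.2000   0.3000]
  [ 0.2200   0.3800   0.2100]
  [ 0.3400   0.2600   0.5700]
(I − A)⁻¹ = adj(I−A) / det(I−A) ≈
  [   2.2222     1.1111     1.6667]
  [   1.2222     2.1111     1.1667]
  [   1.8889     1.4444     3.1667]
x = (I − A)⁻¹ d = adj(I−A)·d / det(I−A), with det(I−A) = 0.1800:
  x_1 = (0.4000·100 + 0.2000·270 + 0.3000·110) / 0.1800 = 127.00 / 0.1800 ≈ 705.56
  x_2 = (0.2200·100 + 0.3800·270 + 0.2100·110) / 0.1800 = 147.70 / 0.1800 ≈ 820.56
  x_3 = (0.3400·100 + 0.2600·270 + 0.5700·110) / 0.1800 = 166.90 / 0.1800 ≈ 927.22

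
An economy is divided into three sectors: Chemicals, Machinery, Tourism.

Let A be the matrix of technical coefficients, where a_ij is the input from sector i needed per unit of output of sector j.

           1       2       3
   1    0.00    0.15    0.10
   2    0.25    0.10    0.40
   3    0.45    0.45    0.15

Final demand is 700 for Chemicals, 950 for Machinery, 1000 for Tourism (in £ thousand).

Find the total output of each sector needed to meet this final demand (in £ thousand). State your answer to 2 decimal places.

x_1 = 1524.90, x_2 = 3087.22, x_3 = 3618.18

I − A =
  [   1.00    -0.15    -0.10]
  [  -0.25     0.90    -0.40]
  [  -0.45    -0.45     0.85]
Cofactors of I−A, C_ij = (−1)^(i+j)·(minor ij) (rows/columns in the sector order above):
  C_11 = (0.90)(0.85) − (-0.40)(-0.45) = 0.5850
  C_12 = −[(-0.25)(0.85) − (-0.40)(-0.45)] = 0.3925
  C_13 = (-0.25)(-0.45) − (0.90)(-0.45) = 0.5175
  C_21 = −[(-0.15)(0.85) − (-0.10)(-0.45)] = 0.1725
  C_22 = (1.00)(0.85) − (-0.10)(-0.45) = 0.8050
  C_23 = −[(1.00)(-0.45) − (-0.15)(-0.45)] = 0.5175
  C_31 = (-0.15)(-0.40) − (-0.10)(0.90) = 0.1500
  C_32 = −[(1.00)(-0.40) − (-0.10)(-0.25)] = 0.4250
  C_33 = (1.00)(0.90) − (-0.15)(-0.25) = 0.8625
det(I−A) = Σ_j (I−A)_1j·C_1j = (1.00)(0.5850) + (-0.15)(0.3925) + (-0.10)(0.5175) = 0.474375
adj(I−A) = Cᵀ =
  [ 0.5850   0.1725   0.1500]
  [ 0.3925   0.8050   0.4250]
  [ 0.5175   0.5175   0.8625]
(I − A)⁻¹ = adj(I−A) / det(I−A) ≈
  [   1.2332     0.3636     0.3162]
  [   0.8274     1.6970     0.8959]
  [   1.0909     1.0909     1.8182]
x = (I − A)⁻¹ d = adj(I−A)·d / det(I−A), with det(I−A) = 0.474375:
  x_1 = (0.5850·700 + 0.1725·950 + 0.1500·1000) / 0.474375 = 723.375 / 0.474375 ≈ 1524.90
  x_2 = (0.3925·700 + 0.8050·950 + 0.4250·1000) / 0.474375 = 1464.50 / 0.474375 ≈ 3087.22
  x_3 = (0.5175·700 + 0.5175·950 + 0.8625·1000) / 0.474375 = 1716.375 / 0.474375 ≈ 3618.18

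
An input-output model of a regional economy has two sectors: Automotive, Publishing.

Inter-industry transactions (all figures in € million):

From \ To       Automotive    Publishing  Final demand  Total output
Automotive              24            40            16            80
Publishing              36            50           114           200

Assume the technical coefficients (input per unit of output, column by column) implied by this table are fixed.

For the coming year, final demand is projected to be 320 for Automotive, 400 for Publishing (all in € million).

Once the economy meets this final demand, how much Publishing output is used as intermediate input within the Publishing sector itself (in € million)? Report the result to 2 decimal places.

Technical coefficients a_ij = z_ij / X_j:
  a_AA = 24/80 = 0.30, a_PA = 36/80 = 0.45
  a_AP = 40/200 = 0.20, a_PP = 50/200 = 0.25
I − A =
  [   0.70    -0.20]
  [  -0.45     0.75]
det(I−A) = (0.70)(0.75) − (-0.20)(-0.45) = 0.4350
adj(I−A) = [[0.75, 0.20], [0.45, 0.70]]
(I − A)⁻¹ = adj(I−A) / det(I−A) ≈
  [   1.7241     0.4598]
  [   1.0345     1.6092]
First solve x = (I − A)⁻¹ d = adj(I−A)·d / det(I−A); in particular x_P = (0.45·320 + 0.70·400) / 0.4350 = 424.00 / 0.4350 ≈ 974.7126.
Intermediate flow from P to P: z_PP = a_PP · x_P = 0.25 × 424.00 / 0.4350 = 106.00 / 0.4350 ≈ 243.68.

z_PP = 243.68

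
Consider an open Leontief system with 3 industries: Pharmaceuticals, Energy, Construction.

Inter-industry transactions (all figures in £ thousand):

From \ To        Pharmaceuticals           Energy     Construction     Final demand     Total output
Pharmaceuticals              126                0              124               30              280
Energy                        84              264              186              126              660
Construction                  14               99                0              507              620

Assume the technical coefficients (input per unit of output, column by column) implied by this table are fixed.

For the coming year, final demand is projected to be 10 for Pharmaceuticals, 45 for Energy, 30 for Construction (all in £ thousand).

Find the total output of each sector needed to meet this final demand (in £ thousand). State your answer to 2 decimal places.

x_1 = 36.18, x_2 = 117.83, x_3 = 49.48

Technical coefficients a_ij = z_ij / X_j:
  a_11 = 126/280 = 0.45, a_21 = 84/280 = 0.30, a_31 = 14/280 = 0.05
  a_12 = 0/660 = 0.00, a_22 = 264/660 = 0.40, a_32 = 99/660 = 0.15
  a_13 = 124/620 = 0.20, a_23 = 186/620 = 0.30, a_33 = 0/620 = 0.00
I − A =
  [   0.55     0.00    -0.20]
  [  -0.30     0.60    -0.30]
  [  -0.05    -0.15     1.00]
Cofactors of I−A, C_ij = (−1)^(i+j)·(minor ij) (rows/columns in the sector order above):
  C_11 = (0.60)(1.00) − (-0.30)(-0.15) = 0.5550
  C_12 = −[(-0.30)(1.00) − (-0.30)(-0.05)] = 0.3150
  C_13 = (-0.30)(-0.15) − (0.60)(-0.05) = 0.0750
  C_21 = −[(0.00)(1.00) − (-0.20)(-0.15)] = 0.0300
  C_22 = (0.55)(1.00) − (-0.20)(-0.05) = 0.5400
  C_23 = −[(0.55)(-0.15) − (0.00)(-0.05)] = 0.0825
  C_31 = (0.00)(-0.30) − (-0.20)(0.60) = 0.1200
  C_32 = −[(0.55)(-0.30) − (-0.20)(-0.30)] = 0.2250
  C_33 = (0.55)(0.60) − (0.00)(-0.30) = 0.3300
det(I−A) = Σ_j (I−A)_1j·C_1j = (0.55)(0.5550) + (0.00)(0.3150) + (-0.20)(0.0750) = 0.29025
adj(I−A) = Cᵀ =
  [ 0.5550   0.0300   0.1200]
  [ 0.3150   0.5400   0.2250]
  [ 0.0750   0.0825   0.3300]
(I − A)⁻¹ = adj(I−A) / det(I−A) ≈
  [   1.9121     0.1034     0.4134]
  [   1.0853     1.8605     0.7752]
  [   0.2584     0.2842     1.1370]
x = (I − A)⁻¹ d = adj(I−A)·d / det(I−A), with det(I−A) = 0.29025:
  x_1 = (0.5550·10 + 0.0300·45 + 0.1200·30) / 0.29025 = 10.50 / 0.29025 ≈ 36.18
  x_2 = (0.3150·10 + 0.5400·45 + 0.2250·30) / 0.29025 = 34.20 / 0.29025 ≈ 117.83
  x_3 = (0.0750·10 + 0.0825·45 + 0.3300·30) / 0.29025 = 14.3625 / 0.29025 ≈ 49.48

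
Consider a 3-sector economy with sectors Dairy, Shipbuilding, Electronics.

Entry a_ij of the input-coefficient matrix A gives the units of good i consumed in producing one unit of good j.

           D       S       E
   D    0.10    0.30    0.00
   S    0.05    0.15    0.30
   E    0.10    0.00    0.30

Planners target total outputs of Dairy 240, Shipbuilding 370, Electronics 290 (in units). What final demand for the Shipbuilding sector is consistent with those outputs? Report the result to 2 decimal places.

d_S = 215.50

I − A =
  [   0.90    -0.30     0.00]
  [  -0.05     0.85    -0.30]
  [  -0.10     0.00     0.70]
d = (I − A) x:
  d_D = (+0.90)·240 + (-0.30)·370 + (+0.00)·290 = 105.00
  d_S = (-0.05)·240 + (+0.85)·370 + (-0.30)·290 = 215.50
  d_E = (-0.10)·240 + (+0.00)·370 + (+0.70)·290 = 179.00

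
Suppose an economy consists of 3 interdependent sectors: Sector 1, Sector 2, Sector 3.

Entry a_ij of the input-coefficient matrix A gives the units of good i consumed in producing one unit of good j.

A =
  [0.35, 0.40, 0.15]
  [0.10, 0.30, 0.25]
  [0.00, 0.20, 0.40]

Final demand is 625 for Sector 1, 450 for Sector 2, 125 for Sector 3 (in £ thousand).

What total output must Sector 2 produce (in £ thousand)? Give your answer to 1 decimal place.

I − A =
  [   0.65    -0.40    -0.15]
  [  -0.10     0.70    -0.25]
  [   0.00    -0.20     0.60]
Cofactors of I−A, C_ij = (−1)^(i+j)·(minor ij) (rows/columns in the sector order above):
  C_11 = (0.70)(0.60) − (-0.25)(-0.20) = 0.3700
  C_12 = −[(-0.10)(0.60) − (-0.25)(0.00)] = 0.0600
  C_13 = (-0.10)(-0.20) − (0.70)(0.00) = 0.0200
  C_21 = −[(-0.40)(0.60) − (-0.15)(-0.20)] = 0.2700
  C_22 = (0.65)(0.60) − (-0.15)(0.00) = 0.3900
  C_23 = −[(0.65)(-0.20) − (-0.40)(0.00)] = 0.1300
  C_31 = (-0.40)(-0.25) − (-0.15)(0.70) = 0.2050
  C_32 = −[(0.65)(-0.25) − (-0.15)(-0.10)] = 0.1775
  C_33 = (0.65)(0.70) − (-0.40)(-0.10) = 0.4150
det(I−A) = Σ_j (I−A)_1j·C_1j = (0.65)(0.3700) + (-0.40)(0.0600) + (-0.15)(0.0200) = 0.2135
adj(I−A) = Cᵀ =
  [ 0.3700   0.2700   0.2050]
  [ 0.0600   0.3900   0.1775]
  [ 0.0200   0.1300   0.4150]
(I − A)⁻¹ = adj(I−A) / det(I−A) ≈
  [   1.7330     1.2646     0.9602]
  [   0.2810     1.8267     0.8314]
  [   0.0937     0.6089     1.9438]
x = (I − A)⁻¹ d = adj(I−A)·d / det(I−A), with det(I−A) = 0.2135:
  x_1 = (0.3700·625 + 0.2700·450 + 0.2050·125) / 0.2135 = 378.375 / 0.2135 ≈ 1772.2
  x_2 = (0.0600·625 + 0.3900·450 + 0.1775·125) / 0.2135 = 235.1875 / 0.2135 ≈ 1101.6
  x_3 = (0.0200·625 + 0.1300·450 + 0.4150·125) / 0.2135 = 122.875 / 0.2135 ≈ 575.5

x_2 = 1101.6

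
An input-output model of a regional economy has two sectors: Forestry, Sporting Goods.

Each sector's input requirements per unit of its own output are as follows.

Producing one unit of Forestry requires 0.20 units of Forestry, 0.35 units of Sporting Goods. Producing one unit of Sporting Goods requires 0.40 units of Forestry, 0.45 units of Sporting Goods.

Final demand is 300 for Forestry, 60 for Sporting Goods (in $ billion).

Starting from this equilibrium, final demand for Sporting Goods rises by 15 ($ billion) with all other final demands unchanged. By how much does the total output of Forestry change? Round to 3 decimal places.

Δx_F = 20.000

I − A =
  [   0.80    -0.40]
  [  -0.35     0.55]
det(I−A) = (0.80)(0.55) − (-0.40)(-0.35) = 0.3000
adj(I−A) = [[0.55, 0.40], [0.35, 0.80]]
(I − A)⁻¹ = adj(I−A) / det(I−A) ≈
  [   1.8333     1.3333]
  [   1.1667     2.6667]
Δx = (I − A)⁻¹ Δd with Δd having +15 in the Sporting Goods component and 0 elsewhere.
So Δx_F = L_FS · (+15), where L_FS = adj(I−A)_FS / det(I−A) = 0.40 / 0.3000.
Δx_F = 0.40 × (+15) / 0.3000 = 6.00 / 0.3000 = 20.000.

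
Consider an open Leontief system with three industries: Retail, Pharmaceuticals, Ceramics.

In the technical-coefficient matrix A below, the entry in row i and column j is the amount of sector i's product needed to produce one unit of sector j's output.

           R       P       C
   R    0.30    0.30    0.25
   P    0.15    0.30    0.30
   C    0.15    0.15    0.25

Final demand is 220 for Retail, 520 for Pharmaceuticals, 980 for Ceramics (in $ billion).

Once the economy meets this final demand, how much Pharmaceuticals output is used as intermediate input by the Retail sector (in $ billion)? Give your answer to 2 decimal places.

z_PR = 293.02

I − A =
  [   0.70    -0.30    -0.25]
  [  -0.15     0.70    -0.30]
  [  -0.15    -0.15     0.75]
Cofactors of I−A, C_ij = (−1)^(i+j)·(minor ij) (rows/columns in the sector order above):
  C_11 = (0.70)(0.75) − (-0.30)(-0.15) = 0.4800
  C_12 = −[(-0.15)(0.75) − (-0.30)(-0.15)] = 0.1575
  C_13 = (-0.15)(-0.15) − (0.70)(-0.15) = 0.1275
  C_21 = −[(-0.30)(0.75) − (-0.25)(-0.15)] = 0.2625
  C_22 = (0.70)(0.75) − (-0.25)(-0.15) = 0.4875
  C_23 = −[(0.70)(-0.15) − (-0.30)(-0.15)] = 0.1500
  C_31 = (-0.30)(-0.30) − (-0.25)(0.70) = 0.2650
  C_32 = −[(0.70)(-0.30) − (-0.25)(-0.15)] = 0.2475
  C_33 = (0.70)(0.70) − (-0.30)(-0.15) = 0.4450
det(I−A) = Σ_j (I−A)_1j·C_1j = (0.70)(0.4800) + (-0.30)(0.1575) + (-0.25)(0.1275) = 0.256875
adj(I−A) = Cᵀ =
  [ 0.4800   0.2625   0.2650]
  [ 0.1575   0.4875   0.2475]
  [ 0.1275   0.1500   0.4450]
(I − A)⁻¹ = adj(I−A) / det(I−A) ≈
  [   1.8686     1.0219     1.0316]
  [   0.6131     1.8978     0.9635]
  [   0.4964     0.5839     1.7324]
First solve x = (I − A)⁻¹ d = adj(I−A)·d / det(I−A); in particular x_R = (0.4800·220 + 0.2625·520 + 0.2650·980) / 0.256875 = 501.80 / 0.256875 ≈ 1953.4793.
Intermediate flow from P to R: z_PR = a_PR · x_R = 0.15 × 501.80 / 0.256875 = 75.27 / 0.256875 ≈ 293.02.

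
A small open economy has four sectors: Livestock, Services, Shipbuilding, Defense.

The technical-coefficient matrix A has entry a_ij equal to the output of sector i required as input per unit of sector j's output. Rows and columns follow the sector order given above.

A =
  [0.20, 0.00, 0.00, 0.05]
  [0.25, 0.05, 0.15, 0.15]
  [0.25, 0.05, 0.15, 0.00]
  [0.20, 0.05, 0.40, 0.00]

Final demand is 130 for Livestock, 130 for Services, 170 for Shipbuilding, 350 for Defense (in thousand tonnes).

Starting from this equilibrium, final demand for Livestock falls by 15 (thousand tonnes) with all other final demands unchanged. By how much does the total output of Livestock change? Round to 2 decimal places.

Δx_1 = -19.16

I − A =
  [   0.80     0.00     0.00    -0.05]
  [  -0.25     0.95    -0.15    -0.15]
  [  -0.25    -0.05     0.85     0.00]
  [  -0.20    -0.05    -0.40     1.00]
Compute the cofactors C_ij = (−1)^(i+j)·(3×3 minor ij) of I−A; the adjugate is their transpose:
adj(I−A) = Cᵀ =
  [ 0.790625   0.003125   0.019375   0.040000]
  [ 0.290500   0.666500   0.171500   0.114500]
  [ 0.249625   0.040125   0.743875   0.018500]
  [ 0.272500   0.050000   0.310000   0.640000]
det(I−A) = Σ_j (I−A)_1j·C_1j = (0.80)(0.790625) + (0.00)(0.290500) + (0.00)(0.249625) + (-0.05)(0.272500) = 0.618875
(I − A)⁻¹ = adj(I−A) / det(I−A) ≈
  [   1.2775     0.0050     0.0313     0.0646]
  [   0.4694     1.0770     0.2771     0.1850]
  [   0.4034     0.0648     1.2020     0.0299]
  [   0.4403     0.0808     0.5009     1.0341]
Δx = (I − A)⁻¹ Δd with Δd having -15 in the Livestock component and 0 elsewhere.
So Δx_1 = L_11 · (-15), where L_11 = adj(I−A)_11 / det(I−A) = 0.790625 / 0.618875.
Δx_1 = 0.790625 × (-15) / 0.618875 = -11.859375 / 0.618875 ≈ -19.16.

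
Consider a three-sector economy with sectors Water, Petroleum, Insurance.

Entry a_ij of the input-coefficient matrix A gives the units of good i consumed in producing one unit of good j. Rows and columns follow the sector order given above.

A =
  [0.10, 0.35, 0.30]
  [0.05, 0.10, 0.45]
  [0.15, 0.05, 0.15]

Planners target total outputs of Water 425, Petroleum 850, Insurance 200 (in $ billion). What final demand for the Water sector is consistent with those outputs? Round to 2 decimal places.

I − A =
  [   0.90    -0.35    -0.30]
  [  -0.05     0.90    -0.45]
  [  -0.15    -0.05     0.85]
d = (I − A) x:
  d_1 = (+0.90)·425 + (-0.35)·850 + (-0.30)·200 = 25.00
  d_2 = (-0.05)·425 + (+0.90)·850 + (-0.45)·200 = 653.75
  d_3 = (-0.15)·425 + (-0.05)·850 + (+0.85)·200 = 63.75

d_1 = 25.00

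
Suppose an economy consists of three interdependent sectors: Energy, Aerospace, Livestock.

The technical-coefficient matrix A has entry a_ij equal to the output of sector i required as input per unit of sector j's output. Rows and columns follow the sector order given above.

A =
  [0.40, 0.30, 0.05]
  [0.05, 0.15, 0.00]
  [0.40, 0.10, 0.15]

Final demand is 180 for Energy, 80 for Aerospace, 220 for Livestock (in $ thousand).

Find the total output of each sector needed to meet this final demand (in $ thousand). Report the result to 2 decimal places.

I − A =
  [   0.60    -0.30    -0.05]
  [  -0.05     0.85     0.00]
  [  -0.40    -0.10     0.85]
Cofactors of I−A, C_ij = (−1)^(i+j)·(minor ij) (rows/columns in the sector order above):
  C_11 = (0.85)(0.85) − (0.00)(-0.10) = 0.7225
  C_12 = −[(-0.05)(0.85) − (0.00)(-0.40)] = 0.0425
  C_13 = (-0.05)(-0.10) − (0.85)(-0.40) = 0.3450
  C_21 = −[(-0.30)(0.85) − (-0.05)(-0.10)] = 0.2600
  C_22 = (0.60)(0.85) − (-0.05)(-0.40) = 0.4900
  C_23 = −[(0.60)(-0.10) − (-0.30)(-0.40)] = 0.1800
  C_31 = (-0.30)(0.00) − (-0.05)(0.85) = 0.0425
  C_32 = −[(0.60)(0.00) − (-0.05)(-0.05)] = 0.0025
  C_33 = (0.60)(0.85) − (-0.30)(-0.05) = 0.4950
det(I−A) = Σ_j (I−A)_1j·C_1j = (0.60)(0.7225) + (-0.30)(0.0425) + (-0.05)(0.3450) = 0.4035
adj(I−A) = Cᵀ =
  [ 0.7225   0.2600   0.0425]
  [ 0.0425   0.4900   0.0025]
  [ 0.3450   0.1800   0.4950]
(I − A)⁻¹ = adj(I−A) / det(I−A) ≈
  [   1.7906     0.6444     0.1053]
  [   0.1053     1.2144     0.0062]
  [   0.8550     0.4461     1.2268]
x = (I − A)⁻¹ d = adj(I−A)·d / det(I−A), with det(I−A) = 0.4035:
  x_E = (0.7225·180 + 0.2600·80 + 0.0425·220) / 0.4035 = 160.20 / 0.4035 ≈ 397.03
  x_A = (0.0425·180 + 0.4900·80 + 0.0025·220) / 0.4035 = 47.40 / 0.4035 ≈ 117.47
  x_L = (0.3450·180 + 0.1800·80 + 0.4950·220) / 0.4035 = 185.40 / 0.4035 ≈ 459.48

x_E = 397.03, x_A = 117.47, x_L = 459.48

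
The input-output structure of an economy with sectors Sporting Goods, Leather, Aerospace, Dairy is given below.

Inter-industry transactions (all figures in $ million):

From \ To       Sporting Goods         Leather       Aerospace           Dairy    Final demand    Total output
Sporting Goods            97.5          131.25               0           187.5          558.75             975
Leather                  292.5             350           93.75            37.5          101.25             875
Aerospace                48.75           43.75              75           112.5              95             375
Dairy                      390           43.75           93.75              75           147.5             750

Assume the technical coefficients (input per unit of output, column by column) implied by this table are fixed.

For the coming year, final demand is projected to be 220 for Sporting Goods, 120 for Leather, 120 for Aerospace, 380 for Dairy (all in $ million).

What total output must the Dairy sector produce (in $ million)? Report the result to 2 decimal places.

x_4 = 837.54

Technical coefficients a_ij = z_ij / X_j:
  a_11 = 97.5/975 = 0.10, a_21 = 292.5/975 = 0.30, a_31 = 48.75/975 = 0.05, a_41 = 390/975 = 0.40
  a_12 = 131.25/875 = 0.15, a_22 = 350/875 = 0.40, a_32 = 43.75/875 = 0.05, a_42 = 43.75/875 = 0.05
  a_13 = 0/375 = 0.00, a_23 = 93.75/375 = 0.25, a_33 = 75/375 = 0.20, a_43 = 93.75/375 = 0.25
  a_14 = 187.5/750 = 0.25, a_24 = 37.5/750 = 0.05, a_34 = 112.5/750 = 0.15, a_44 = 75/750 = 0.10
I − A =
  [   0.90    -0.15     0.00    -0.25]
  [  -0.30     0.60    -0.25    -0.05]
  [  -0.05    -0.05     0.80    -0.15]
  [  -0.40    -0.05    -0.25     0.90]
Compute the cofactors C_ij = (−1)^(i+j)·(3×3 minor ij) of I−A; the adjugate is their transpose:
adj(I−A) = Cᵀ =
  [ 0.393750   0.115500   0.076250   0.128500]
  [ 0.247625   0.531125   0.207500   0.132875]
  [ 0.079625   0.058625   0.376500   0.088125]
  [ 0.210875   0.097125   0.150000   0.382875]
det(I−A) = Σ_j (I−A)_1j·C_1j = (0.90)(0.393750) + (-0.15)(0.247625) + (0.00)(0.079625) + (-0.25)(0.210875) = 0.2645125
(I − A)⁻¹ = adj(I−A) / det(I−A) ≈
  [   1.4886     0.4367     0.2883     0.4858]
  [   0.9362     2.0079     0.7845     0.5023]
  [   0.3010     0.2216     1.4234     0.3332]
  [   0.7972     0.3672     0.5671     1.4475]
x = (I − A)⁻¹ d = adj(I−A)·d / det(I−A), with det(I−A) = 0.2645125:
  x_1 = (0.393750·220 + 0.115500·120 + 0.076250·120 + 0.128500·380) / 0.2645125 = 158.465 / 0.2645125 ≈ 599.08
  x_2 = (0.247625·220 + 0.531125·120 + 0.207500·120 + 0.132875·380) / 0.2645125 = 193.605 / 0.2645125 ≈ 731.93
  x_3 = (0.079625·220 + 0.058625·120 + 0.376500·120 + 0.088125·380) / 0.2645125 = 103.22 / 0.2645125 ≈ 390.23
  x_4 = (0.210875·220 + 0.097125·120 + 0.150000·120 + 0.382875·380) / 0.2645125 = 221.54 / 0.2645125 ≈ 837.54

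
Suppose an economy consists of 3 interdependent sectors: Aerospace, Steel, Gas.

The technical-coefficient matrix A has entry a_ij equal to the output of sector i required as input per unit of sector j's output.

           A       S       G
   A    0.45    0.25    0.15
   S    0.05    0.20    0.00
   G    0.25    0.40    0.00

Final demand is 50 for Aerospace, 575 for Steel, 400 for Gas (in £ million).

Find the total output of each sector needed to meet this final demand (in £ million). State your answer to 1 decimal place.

I − A =
  [   0.55    -0.25    -0.15]
  [  -0.05     0.80     0.00]
  [  -0.25    -0.40     1.00]
Cofactors of I−A, C_ij = (−1)^(i+j)·(minor ij) (rows/columns in the sector order above):
  C_11 = (0.80)(1.00) − (0.00)(-0.40) = 0.8000
  C_12 = −[(-0.05)(1.00) − (0.00)(-0.25)] = 0.0500
  C_13 = (-0.05)(-0.40) − (0.80)(-0.25) = 0.2200
  C_21 = −[(-0.25)(1.00) − (-0.15)(-0.40)] = 0.3100
  C_22 = (0.55)(1.00) − (-0.15)(-0.25) = 0.5125
  C_23 = −[(0.55)(-0.40) − (-0.25)(-0.25)] = 0.2825
  C_31 = (-0.25)(0.00) − (-0.15)(0.80) = 0.1200
  C_32 = −[(0.55)(0.00) − (-0.15)(-0.05)] = 0.0075
  C_33 = (0.55)(0.80) − (-0.25)(-0.05) = 0.4275
det(I−A) = Σ_j (I−A)_1j·C_1j = (0.55)(0.8000) + (-0.25)(0.0500) + (-0.15)(0.2200) = 0.3945
adj(I−A) = Cᵀ =
  [ 0.8000   0.3100   0.1200]
  [ 0.0500   0.5125   0.0075]
  [ 0.2200   0.2825   0.4275]
(I − A)⁻¹ = adj(I−A) / det(I−A) ≈
  [   2.0279     0.7858     0.3042]
  [   0.1267     1.2991     0.0190]
  [   0.5577     0.7161     1.0837]
x = (I − A)⁻¹ d = adj(I−A)·d / det(I−A), with det(I−A) = 0.3945:
  x_A = (0.8000·50 + 0.3100·575 + 0.1200·400) / 0.3945 = 266.25 / 0.3945 ≈ 674.9
  x_S = (0.0500·50 + 0.5125·575 + 0.0075·400) / 0.3945 = 300.1875 / 0.3945 ≈ 760.9
  x_G = (0.2200·50 + 0.2825·575 + 0.4275·400) / 0.3945 = 344.4375 / 0.3945 ≈ 873.1

x_A = 674.9, x_S = 760.9, x_G = 873.1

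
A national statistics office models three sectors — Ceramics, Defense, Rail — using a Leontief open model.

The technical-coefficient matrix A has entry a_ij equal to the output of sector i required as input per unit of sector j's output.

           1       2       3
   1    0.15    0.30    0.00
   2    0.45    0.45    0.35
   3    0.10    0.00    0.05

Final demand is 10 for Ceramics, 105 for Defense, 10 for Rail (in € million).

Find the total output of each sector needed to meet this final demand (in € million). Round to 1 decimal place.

I − A =
  [   0.85    -0.30     0.00]
  [  -0.45     0.55    -0.35]
  [  -0.10     0.00     0.95]
Cofactors of I−A, C_ij = (−1)^(i+j)·(minor ij) (rows/columns in the sector order above):
  C_11 = (0.55)(0.95) − (-0.35)(0.00) = 0.5225
  C_12 = −[(-0.45)(0.95) − (-0.35)(-0.10)] = 0.4625
  C_13 = (-0.45)(0.00) − (0.55)(-0.10) = 0.0550
  C_21 = −[(-0.30)(0.95) − (0.00)(0.00)] = 0.2850
  C_22 = (0.85)(0.95) − (0.00)(-0.10) = 0.8075
  C_23 = −[(0.85)(0.00) − (-0.30)(-0.10)] = 0.0300
  C_31 = (-0.30)(-0.35) − (0.00)(0.55) = 0.1050
  C_32 = −[(0.85)(-0.35) − (0.00)(-0.45)] = 0.2975
  C_33 = (0.85)(0.55) − (-0.30)(-0.45) = 0.3325
det(I−A) = Σ_j (I−A)_1j·C_1j = (0.85)(0.5225) + (-0.30)(0.4625) + (0.00)(0.0550) = 0.305375
adj(I−A) = Cᵀ =
  [ 0.5225   0.2850   0.1050]
  [ 0.4625   0.8075   0.2975]
  [ 0.0550   0.0300   0.3325]
(I − A)⁻¹ = adj(I−A) / det(I−A) ≈
  [   1.7110     0.9333     0.3438]
  [   1.5145     2.6443     0.9742]
  [   0.1801     0.0982     1.0888]
x = (I − A)⁻¹ d = adj(I−A)·d / det(I−A), with det(I−A) = 0.305375:
  x_1 = (0.5225·10 + 0.2850·105 + 0.1050·10) / 0.305375 = 36.20 / 0.305375 ≈ 118.5
  x_2 = (0.4625·10 + 0.8075·105 + 0.2975·10) / 0.305375 = 92.3875 / 0.305375 ≈ 302.5
  x_3 = (0.0550·10 + 0.0300·105 + 0.3325·10) / 0.305375 = 7.025 / 0.305375 ≈ 23.0

x_1 = 118.5, x_2 = 302.5, x_3 = 23.0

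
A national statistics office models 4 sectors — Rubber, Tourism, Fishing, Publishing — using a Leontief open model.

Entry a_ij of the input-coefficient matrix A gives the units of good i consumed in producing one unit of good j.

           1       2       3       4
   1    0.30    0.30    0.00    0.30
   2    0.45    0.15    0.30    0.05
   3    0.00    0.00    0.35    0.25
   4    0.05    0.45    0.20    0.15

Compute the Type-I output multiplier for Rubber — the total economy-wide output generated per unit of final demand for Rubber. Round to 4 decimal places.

I − A =
  [   0.70    -0.30     0.00    -0.30]
  [  -0.45     0.85    -0.30    -0.05]
  [   0.00     0.00     0.65    -0.25]
  [  -0.05    -0.45    -0.20     0.85]
Compute the cofactors C_ij = (−1)^(i+j)·(3×3 minor ij) of I−A; the adjugate is their transpose:
adj(I−A) = Cᵀ =
  [ 0.37875   0.23850   0.17100   0.19800]
  [ 0.23150   0.34200   0.20800   0.16300]
  [ 0.06125   0.08250   0.30100   0.11500]
  [ 0.15925   0.21450   0.19100   0.29900]
det(I−A) = Σ_j (I−A)_1j·C_1j = (0.70)(0.37875) + (-0.30)(0.23150) + (0.00)(0.06125) + (-0.30)(0.15925) = 0.1479
(I − A)⁻¹ = adj(I−A) / det(I−A) ≈
  [   2.56085     1.61258     1.15619     1.33874]
  [   1.56525     2.31237     1.40636     1.10210]
  [   0.41413     0.55781     2.03516     0.77755]
  [   1.07674     1.45030     1.29141     2.02164]
The output multiplier for sector j is the column-j sum of the Leontief inverse (I − A)⁻¹ = adj(I−A) / det(I−A).
Column 1 of adj(I−A): (0.37875, 0.23150, 0.06125, 0.15925); det(I−A) = 0.1479.
m_1 = (0.37875 + 0.23150 + 0.06125 + 0.15925) / 0.1479 = 0.83075 / 0.1479 ≈ 5.6170.

m_1 = 5.6170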